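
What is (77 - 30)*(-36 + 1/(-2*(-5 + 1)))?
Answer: -13489/8 ≈ -1686.1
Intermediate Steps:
(77 - 30)*(-36 + 1/(-2*(-5 + 1))) = 47*(-36 + 1/(-2*(-4))) = 47*(-36 + 1/8) = 47*(-36 + ⅛) = 47*(-287/8) = -13489/8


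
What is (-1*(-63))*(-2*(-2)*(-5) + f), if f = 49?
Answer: 1827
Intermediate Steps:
(-1*(-63))*(-2*(-2)*(-5) + f) = (-1*(-63))*(-2*(-2)*(-5) + 49) = 63*(4*(-5) + 49) = 63*(-20 + 49) = 63*29 = 1827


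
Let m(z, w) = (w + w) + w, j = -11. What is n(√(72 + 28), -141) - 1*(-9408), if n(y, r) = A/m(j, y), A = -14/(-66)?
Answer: 9313927/990 ≈ 9408.0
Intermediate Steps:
m(z, w) = 3*w (m(z, w) = 2*w + w = 3*w)
A = 7/33 (A = -14*(-1/66) = 7/33 ≈ 0.21212)
n(y, r) = 7/(99*y) (n(y, r) = 7/(33*((3*y))) = 7*(1/(3*y))/33 = 7/(99*y))
n(√(72 + 28), -141) - 1*(-9408) = 7/(99*(√(72 + 28))) - 1*(-9408) = 7/(99*(√100)) + 9408 = (7/99)/10 + 9408 = (7/99)*(⅒) + 9408 = 7/990 + 9408 = 9313927/990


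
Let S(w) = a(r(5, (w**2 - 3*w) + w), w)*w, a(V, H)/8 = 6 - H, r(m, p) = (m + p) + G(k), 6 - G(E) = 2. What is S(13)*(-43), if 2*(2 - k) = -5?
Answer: 31304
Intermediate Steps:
k = 9/2 (k = 2 - 1/2*(-5) = 2 + 5/2 = 9/2 ≈ 4.5000)
G(E) = 4 (G(E) = 6 - 1*2 = 6 - 2 = 4)
r(m, p) = 4 + m + p (r(m, p) = (m + p) + 4 = 4 + m + p)
a(V, H) = 48 - 8*H (a(V, H) = 8*(6 - H) = 48 - 8*H)
S(w) = w*(48 - 8*w) (S(w) = (48 - 8*w)*w = w*(48 - 8*w))
S(13)*(-43) = (8*13*(6 - 1*13))*(-43) = (8*13*(6 - 13))*(-43) = (8*13*(-7))*(-43) = -728*(-43) = 31304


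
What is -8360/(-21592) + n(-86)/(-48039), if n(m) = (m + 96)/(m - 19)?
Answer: 1054221253/2722802481 ≈ 0.38718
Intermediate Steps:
n(m) = (96 + m)/(-19 + m)
-8360/(-21592) + n(-86)/(-48039) = -8360/(-21592) + ((96 - 86)/(-19 - 86))/(-48039) = -8360*(-1/21592) + (10/(-105))*(-1/48039) = 1045/2699 - 1/105*10*(-1/48039) = 1045/2699 - 2/21*(-1/48039) = 1045/2699 + 2/1008819 = 1054221253/2722802481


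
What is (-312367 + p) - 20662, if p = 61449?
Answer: -271580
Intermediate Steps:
(-312367 + p) - 20662 = (-312367 + 61449) - 20662 = -250918 - 20662 = -271580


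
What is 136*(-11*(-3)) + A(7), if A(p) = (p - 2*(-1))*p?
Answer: 4551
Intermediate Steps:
A(p) = p*(2 + p) (A(p) = (p + 2)*p = (2 + p)*p = p*(2 + p))
136*(-11*(-3)) + A(7) = 136*(-11*(-3)) + 7*(2 + 7) = 136*33 + 7*9 = 4488 + 63 = 4551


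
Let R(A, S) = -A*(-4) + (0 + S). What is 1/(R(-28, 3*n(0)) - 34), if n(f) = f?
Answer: -1/146 ≈ -0.0068493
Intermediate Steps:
R(A, S) = S + 4*A (R(A, S) = 4*A + S = S + 4*A)
1/(R(-28, 3*n(0)) - 34) = 1/((3*0 + 4*(-28)) - 34) = 1/((0 - 112) - 34) = 1/(-112 - 34) = 1/(-146) = -1/146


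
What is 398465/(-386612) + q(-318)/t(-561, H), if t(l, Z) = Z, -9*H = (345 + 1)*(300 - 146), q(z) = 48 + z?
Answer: -5073085475/5150058452 ≈ -0.98505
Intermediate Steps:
H = -53284/9 (H = -(345 + 1)*(300 - 146)/9 = -346*154/9 = -⅑*53284 = -53284/9 ≈ -5920.4)
398465/(-386612) + q(-318)/t(-561, H) = 398465/(-386612) + (48 - 318)/(-53284/9) = 398465*(-1/386612) - 270*(-9/53284) = -398465/386612 + 1215/26642 = -5073085475/5150058452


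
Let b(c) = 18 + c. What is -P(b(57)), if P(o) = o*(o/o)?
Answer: -75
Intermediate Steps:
P(o) = o (P(o) = o*1 = o)
-P(b(57)) = -(18 + 57) = -1*75 = -75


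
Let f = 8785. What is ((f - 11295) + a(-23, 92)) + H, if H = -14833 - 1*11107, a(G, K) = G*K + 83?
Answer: -30483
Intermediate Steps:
a(G, K) = 83 + G*K
H = -25940 (H = -14833 - 11107 = -25940)
((f - 11295) + a(-23, 92)) + H = ((8785 - 11295) + (83 - 23*92)) - 25940 = (-2510 + (83 - 2116)) - 25940 = (-2510 - 2033) - 25940 = -4543 - 25940 = -30483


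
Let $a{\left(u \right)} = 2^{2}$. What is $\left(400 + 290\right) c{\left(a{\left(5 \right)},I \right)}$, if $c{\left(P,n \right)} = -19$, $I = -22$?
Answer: $-13110$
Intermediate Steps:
$a{\left(u \right)} = 4$
$\left(400 + 290\right) c{\left(a{\left(5 \right)},I \right)} = \left(400 + 290\right) \left(-19\right) = 690 \left(-19\right) = -13110$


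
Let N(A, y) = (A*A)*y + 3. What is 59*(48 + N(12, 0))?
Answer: 3009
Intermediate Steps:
N(A, y) = 3 + y*A**2 (N(A, y) = A**2*y + 3 = y*A**2 + 3 = 3 + y*A**2)
59*(48 + N(12, 0)) = 59*(48 + (3 + 0*12**2)) = 59*(48 + (3 + 0*144)) = 59*(48 + (3 + 0)) = 59*(48 + 3) = 59*51 = 3009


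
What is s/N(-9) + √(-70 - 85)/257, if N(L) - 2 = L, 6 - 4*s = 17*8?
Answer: 65/14 + I*√155/257 ≈ 4.6429 + 0.048443*I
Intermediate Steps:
s = -65/2 (s = 3/2 - 17*8/4 = 3/2 - ¼*136 = 3/2 - 34 = -65/2 ≈ -32.500)
N(L) = 2 + L
s/N(-9) + √(-70 - 85)/257 = -65/(2*(2 - 9)) + √(-70 - 85)/257 = -65/2/(-7) + √(-155)*(1/257) = -65/2*(-⅐) + (I*√155)*(1/257) = 65/14 + I*√155/257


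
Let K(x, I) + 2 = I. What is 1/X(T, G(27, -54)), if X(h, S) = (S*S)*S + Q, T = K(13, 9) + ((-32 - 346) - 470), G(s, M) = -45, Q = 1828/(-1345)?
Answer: -1345/122564953 ≈ -1.0974e-5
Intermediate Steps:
K(x, I) = -2 + I
Q = -1828/1345 (Q = 1828*(-1/1345) = -1828/1345 ≈ -1.3591)
T = -841 (T = (-2 + 9) + ((-32 - 346) - 470) = 7 + (-378 - 470) = 7 - 848 = -841)
X(h, S) = -1828/1345 + S**3 (X(h, S) = (S*S)*S - 1828/1345 = S**2*S - 1828/1345 = S**3 - 1828/1345 = -1828/1345 + S**3)
1/X(T, G(27, -54)) = 1/(-1828/1345 + (-45)**3) = 1/(-1828/1345 - 91125) = 1/(-122564953/1345) = -1345/122564953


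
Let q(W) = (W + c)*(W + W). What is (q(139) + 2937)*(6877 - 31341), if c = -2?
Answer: -1003586672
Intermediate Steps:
q(W) = 2*W*(-2 + W) (q(W) = (W - 2)*(W + W) = (-2 + W)*(2*W) = 2*W*(-2 + W))
(q(139) + 2937)*(6877 - 31341) = (2*139*(-2 + 139) + 2937)*(6877 - 31341) = (2*139*137 + 2937)*(-24464) = (38086 + 2937)*(-24464) = 41023*(-24464) = -1003586672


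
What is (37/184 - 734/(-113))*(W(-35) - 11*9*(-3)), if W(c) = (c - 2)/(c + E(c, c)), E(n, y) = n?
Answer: 414269857/207920 ≈ 1992.4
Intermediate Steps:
W(c) = (-2 + c)/(2*c) (W(c) = (c - 2)/(c + c) = (-2 + c)/((2*c)) = (-2 + c)*(1/(2*c)) = (-2 + c)/(2*c))
(37/184 - 734/(-113))*(W(-35) - 11*9*(-3)) = (37/184 - 734/(-113))*((½)*(-2 - 35)/(-35) - 11*9*(-3)) = (37*(1/184) - 734*(-1/113))*((½)*(-1/35)*(-37) - 99*(-3)) = (37/184 + 734/113)*(37/70 + 297) = (139237/20792)*(20827/70) = 414269857/207920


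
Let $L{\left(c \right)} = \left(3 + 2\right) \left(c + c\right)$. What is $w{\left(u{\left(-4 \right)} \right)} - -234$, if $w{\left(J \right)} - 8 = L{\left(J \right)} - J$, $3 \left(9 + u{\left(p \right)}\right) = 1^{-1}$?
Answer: $164$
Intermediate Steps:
$L{\left(c \right)} = 10 c$ ($L{\left(c \right)} = 5 \cdot 2 c = 10 c$)
$u{\left(p \right)} = - \frac{26}{3}$ ($u{\left(p \right)} = -9 + \frac{1}{3 \cdot 1} = -9 + \frac{1}{3} \cdot 1 = -9 + \frac{1}{3} = - \frac{26}{3}$)
$w{\left(J \right)} = 8 + 9 J$ ($w{\left(J \right)} = 8 + \left(10 J - J\right) = 8 + 9 J$)
$w{\left(u{\left(-4 \right)} \right)} - -234 = \left(8 + 9 \left(- \frac{26}{3}\right)\right) - -234 = \left(8 - 78\right) + 234 = -70 + 234 = 164$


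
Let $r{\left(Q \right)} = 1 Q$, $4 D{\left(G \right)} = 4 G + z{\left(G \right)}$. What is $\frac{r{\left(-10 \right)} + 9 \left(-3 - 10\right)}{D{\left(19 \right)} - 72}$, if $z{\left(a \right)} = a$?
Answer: $\frac{508}{193} \approx 2.6321$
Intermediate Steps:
$D{\left(G \right)} = \frac{5 G}{4}$ ($D{\left(G \right)} = \frac{4 G + G}{4} = \frac{5 G}{4}$)
$r{\left(Q \right)} = Q$
$\frac{r{\left(-10 \right)} + 9 \left(-3 - 10\right)}{D{\left(19 \right)} - 72} = \frac{-10 + 9 \left(-3 - 10\right)}{\frac{5}{4} \cdot 19 - 72} = \frac{-10 + 9 \left(-13\right)}{\frac{95}{4} - 72} = \frac{-10 - 117}{- \frac{193}{4}} = \left(-127\right) \left(- \frac{4}{193}\right) = \frac{508}{193}$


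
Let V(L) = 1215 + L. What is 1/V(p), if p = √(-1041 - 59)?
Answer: 243/295465 - 2*I*√11/295465 ≈ 0.00082243 - 2.245e-5*I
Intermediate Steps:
p = 10*I*√11 (p = √(-1100) = 10*I*√11 ≈ 33.166*I)
1/V(p) = 1/(1215 + 10*I*√11)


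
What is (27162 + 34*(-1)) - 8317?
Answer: 18811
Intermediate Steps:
(27162 + 34*(-1)) - 8317 = (27162 - 34) - 8317 = 27128 - 8317 = 18811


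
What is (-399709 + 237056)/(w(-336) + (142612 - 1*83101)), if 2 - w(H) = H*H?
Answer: 162653/53383 ≈ 3.0469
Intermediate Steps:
w(H) = 2 - H² (w(H) = 2 - H*H = 2 - H²)
(-399709 + 237056)/(w(-336) + (142612 - 1*83101)) = (-399709 + 237056)/((2 - 1*(-336)²) + (142612 - 1*83101)) = -162653/((2 - 1*112896) + (142612 - 83101)) = -162653/((2 - 112896) + 59511) = -162653/(-112894 + 59511) = -162653/(-53383) = -162653*(-1/53383) = 162653/53383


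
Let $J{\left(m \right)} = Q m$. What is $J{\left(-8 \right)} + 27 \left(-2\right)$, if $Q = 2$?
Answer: $-70$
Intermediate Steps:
$J{\left(m \right)} = 2 m$
$J{\left(-8 \right)} + 27 \left(-2\right) = 2 \left(-8\right) + 27 \left(-2\right) = -16 - 54 = -70$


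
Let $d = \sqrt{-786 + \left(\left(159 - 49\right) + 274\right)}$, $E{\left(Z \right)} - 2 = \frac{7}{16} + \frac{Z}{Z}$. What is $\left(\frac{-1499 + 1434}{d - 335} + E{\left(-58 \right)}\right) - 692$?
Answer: $- \frac{18514377}{26896} + \frac{65 i \sqrt{402}}{112627} \approx -688.37 + 0.011571 i$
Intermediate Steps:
$E{\left(Z \right)} = \frac{55}{16}$ ($E{\left(Z \right)} = 2 + \left(\frac{7}{16} + \frac{Z}{Z}\right) = 2 + \left(7 \cdot \frac{1}{16} + 1\right) = 2 + \left(\frac{7}{16} + 1\right) = 2 + \frac{23}{16} = \frac{55}{16}$)
$d = i \sqrt{402}$ ($d = \sqrt{-786 + \left(110 + 274\right)} = \sqrt{-786 + 384} = \sqrt{-402} = i \sqrt{402} \approx 20.05 i$)
$\left(\frac{-1499 + 1434}{d - 335} + E{\left(-58 \right)}\right) - 692 = \left(\frac{-1499 + 1434}{i \sqrt{402} - 335} + \frac{55}{16}\right) - 692 = \left(- \frac{65}{-335 + i \sqrt{402}} + \frac{55}{16}\right) - 692 = \left(\frac{55}{16} - \frac{65}{-335 + i \sqrt{402}}\right) - 692 = - \frac{11017}{16} - \frac{65}{-335 + i \sqrt{402}}$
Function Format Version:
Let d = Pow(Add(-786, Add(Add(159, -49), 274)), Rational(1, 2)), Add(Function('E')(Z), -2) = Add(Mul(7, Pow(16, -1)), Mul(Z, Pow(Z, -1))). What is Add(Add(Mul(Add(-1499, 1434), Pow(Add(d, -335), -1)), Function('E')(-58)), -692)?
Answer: Add(Rational(-18514377, 26896), Mul(Rational(65, 112627), I, Pow(402, Rational(1, 2)))) ≈ Add(-688.37, Mul(0.011571, I))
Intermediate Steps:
Function('E')(Z) = Rational(55, 16) (Function('E')(Z) = Add(2, Add(Mul(7, Pow(16, -1)), Mul(Z, Pow(Z, -1)))) = Add(2, Add(Mul(7, Rational(1, 16)), 1)) = Add(2, Add(Rational(7, 16), 1)) = Add(2, Rational(23, 16)) = Rational(55, 16))
d = Mul(I, Pow(402, Rational(1, 2))) (d = Pow(Add(-786, Add(110, 274)), Rational(1, 2)) = Pow(Add(-786, 384), Rational(1, 2)) = Pow(-402, Rational(1, 2)) = Mul(I, Pow(402, Rational(1, 2))) ≈ Mul(20.050, I))
Add(Add(Mul(Add(-1499, 1434), Pow(Add(d, -335), -1)), Function('E')(-58)), -692) = Add(Add(Mul(Add(-1499, 1434), Pow(Add(Mul(I, Pow(402, Rational(1, 2))), -335), -1)), Rational(55, 16)), -692) = Add(Add(Mul(-65, Pow(Add(-335, Mul(I, Pow(402, Rational(1, 2)))), -1)), Rational(55, 16)), -692) = Add(Add(Rational(55, 16), Mul(-65, Pow(Add(-335, Mul(I, Pow(402, Rational(1, 2)))), -1))), -692) = Add(Rational(-11017, 16), Mul(-65, Pow(Add(-335, Mul(I, Pow(402, Rational(1, 2)))), -1)))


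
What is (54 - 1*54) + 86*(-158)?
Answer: -13588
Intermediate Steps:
(54 - 1*54) + 86*(-158) = (54 - 54) - 13588 = 0 - 13588 = -13588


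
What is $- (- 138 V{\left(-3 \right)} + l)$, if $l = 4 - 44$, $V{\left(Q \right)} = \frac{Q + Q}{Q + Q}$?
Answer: $178$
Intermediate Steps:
$V{\left(Q \right)} = 1$ ($V{\left(Q \right)} = \frac{2 Q}{2 Q} = 2 Q \frac{1}{2 Q} = 1$)
$l = -40$
$- (- 138 V{\left(-3 \right)} + l) = - (\left(-138\right) 1 - 40) = - (-138 - 40) = \left(-1\right) \left(-178\right) = 178$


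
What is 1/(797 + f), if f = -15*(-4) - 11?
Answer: 1/846 ≈ 0.0011820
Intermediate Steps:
f = 49 (f = 60 - 11 = 49)
1/(797 + f) = 1/(797 + 49) = 1/846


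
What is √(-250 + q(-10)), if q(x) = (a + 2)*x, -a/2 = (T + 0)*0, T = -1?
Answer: 3*I*√30 ≈ 16.432*I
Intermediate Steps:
a = 0 (a = -2*(-1 + 0)*0 = -(-2)*0 = -2*0 = 0)
q(x) = 2*x (q(x) = (0 + 2)*x = 2*x)
√(-250 + q(-10)) = √(-250 + 2*(-10)) = √(-250 - 20) = √(-270) = 3*I*√30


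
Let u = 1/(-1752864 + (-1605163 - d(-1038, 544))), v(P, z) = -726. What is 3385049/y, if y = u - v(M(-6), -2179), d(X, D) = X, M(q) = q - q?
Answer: 11363572257461/2437174013 ≈ 4662.6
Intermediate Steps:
M(q) = 0
u = -1/3356989 (u = 1/(-1752864 + (-1605163 - 1*(-1038))) = 1/(-1752864 + (-1605163 + 1038)) = 1/(-1752864 - 1604125) = 1/(-3356989) = -1/3356989 ≈ -2.9789e-7)
y = 2437174013/3356989 (y = -1/3356989 - 1*(-726) = -1/3356989 + 726 = 2437174013/3356989 ≈ 726.00)
3385049/y = 3385049/(2437174013/3356989) = 3385049*(3356989/2437174013) = 11363572257461/2437174013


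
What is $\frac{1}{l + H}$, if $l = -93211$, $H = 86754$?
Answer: $- \frac{1}{6457} \approx -0.00015487$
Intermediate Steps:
$\frac{1}{l + H} = \frac{1}{-93211 + 86754} = \frac{1}{-6457} = - \frac{1}{6457}$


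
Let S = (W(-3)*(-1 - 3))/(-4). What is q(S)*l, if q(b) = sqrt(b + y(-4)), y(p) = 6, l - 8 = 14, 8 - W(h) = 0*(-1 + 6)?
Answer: 22*sqrt(14) ≈ 82.316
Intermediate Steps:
W(h) = 8 (W(h) = 8 - 0*(-1 + 6) = 8 - 0*5 = 8 - 1*0 = 8 + 0 = 8)
l = 22 (l = 8 + 14 = 22)
S = 8 (S = (8*(-1 - 3))/(-4) = (8*(-4))*(-1/4) = -32*(-1/4) = 8)
q(b) = sqrt(6 + b) (q(b) = sqrt(b + 6) = sqrt(6 + b))
q(S)*l = sqrt(6 + 8)*22 = sqrt(14)*22 = 22*sqrt(14)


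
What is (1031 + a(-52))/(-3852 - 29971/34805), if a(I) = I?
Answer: -34074095/134098831 ≈ -0.25410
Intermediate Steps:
(1031 + a(-52))/(-3852 - 29971/34805) = (1031 - 52)/(-3852 - 29971/34805) = 979/(-3852 - 29971*1/34805) = 979/(-3852 - 29971/34805) = 979/(-134098831/34805) = 979*(-34805/134098831) = -34074095/134098831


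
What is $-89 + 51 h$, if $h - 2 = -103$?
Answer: $-5240$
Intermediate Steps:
$h = -101$ ($h = 2 - 103 = -101$)
$-89 + 51 h = -89 + 51 \left(-101\right) = -89 - 5151 = -5240$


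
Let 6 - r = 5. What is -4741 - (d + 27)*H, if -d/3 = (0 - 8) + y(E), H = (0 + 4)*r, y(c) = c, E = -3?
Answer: -4981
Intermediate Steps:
r = 1 (r = 6 - 1*5 = 6 - 5 = 1)
H = 4 (H = (0 + 4)*1 = 4*1 = 4)
d = 33 (d = -3*((0 - 8) - 3) = -3*(-8 - 3) = -3*(-11) = 33)
-4741 - (d + 27)*H = -4741 - (33 + 27)*4 = -4741 - 60*4 = -4741 - 1*240 = -4741 - 240 = -4981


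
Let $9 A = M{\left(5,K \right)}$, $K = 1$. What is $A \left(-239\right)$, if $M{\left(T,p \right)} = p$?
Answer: $- \frac{239}{9} \approx -26.556$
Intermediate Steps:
$A = \frac{1}{9}$ ($A = \frac{1}{9} \cdot 1 = \frac{1}{9} \approx 0.11111$)
$A \left(-239\right) = \frac{1}{9} \left(-239\right) = - \frac{239}{9}$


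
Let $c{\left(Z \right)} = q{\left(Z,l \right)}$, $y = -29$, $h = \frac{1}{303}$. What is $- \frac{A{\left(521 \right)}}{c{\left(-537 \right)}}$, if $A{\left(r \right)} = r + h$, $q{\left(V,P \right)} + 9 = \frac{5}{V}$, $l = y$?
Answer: $\frac{14128828}{244319} \approx 57.829$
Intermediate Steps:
$h = \frac{1}{303} \approx 0.0033003$
$l = -29$
$q{\left(V,P \right)} = -9 + \frac{5}{V}$
$c{\left(Z \right)} = -9 + \frac{5}{Z}$
$A{\left(r \right)} = \frac{1}{303} + r$ ($A{\left(r \right)} = r + \frac{1}{303} = \frac{1}{303} + r$)
$- \frac{A{\left(521 \right)}}{c{\left(-537 \right)}} = - \frac{\frac{1}{303} + 521}{-9 + \frac{5}{-537}} = - \frac{157864}{303 \left(-9 + 5 \left(- \frac{1}{537}\right)\right)} = - \frac{157864}{303 \left(-9 - \frac{5}{537}\right)} = - \frac{157864}{303 \left(- \frac{4838}{537}\right)} = - \frac{157864 \left(-537\right)}{303 \cdot 4838} = \left(-1\right) \left(- \frac{14128828}{244319}\right) = \frac{14128828}{244319}$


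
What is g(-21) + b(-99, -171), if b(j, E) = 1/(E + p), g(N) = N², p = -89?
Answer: 114659/260 ≈ 441.00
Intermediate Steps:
b(j, E) = 1/(-89 + E) (b(j, E) = 1/(E - 89) = 1/(-89 + E))
g(-21) + b(-99, -171) = (-21)² + 1/(-89 - 171) = 441 + 1/(-260) = 441 - 1/260 = 114659/260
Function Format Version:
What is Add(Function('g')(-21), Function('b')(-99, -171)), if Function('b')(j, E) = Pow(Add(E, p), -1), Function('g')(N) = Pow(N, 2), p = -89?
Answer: Rational(114659, 260) ≈ 441.00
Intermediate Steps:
Function('b')(j, E) = Pow(Add(-89, E), -1) (Function('b')(j, E) = Pow(Add(E, -89), -1) = Pow(Add(-89, E), -1))
Add(Function('g')(-21), Function('b')(-99, -171)) = Add(Pow(-21, 2), Pow(Add(-89, -171), -1)) = Add(441, Pow(-260, -1)) = Add(441, Rational(-1, 260)) = Rational(114659, 260)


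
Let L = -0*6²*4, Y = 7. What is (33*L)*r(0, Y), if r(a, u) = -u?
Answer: 0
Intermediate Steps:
L = 0 (L = -0*36*4 = -0*4 = -1*0 = 0)
(33*L)*r(0, Y) = (33*0)*(-1*7) = 0*(-7) = 0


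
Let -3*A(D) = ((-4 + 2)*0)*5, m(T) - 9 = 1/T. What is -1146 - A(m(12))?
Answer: -1146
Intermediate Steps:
m(T) = 9 + 1/T
A(D) = 0 (A(D) = -(-4 + 2)*0*5/3 = -(-2*0)*5/3 = -0*5 = -1/3*0 = 0)
-1146 - A(m(12)) = -1146 - 1*0 = -1146 + 0 = -1146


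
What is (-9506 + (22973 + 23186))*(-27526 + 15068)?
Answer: -456623074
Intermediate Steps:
(-9506 + (22973 + 23186))*(-27526 + 15068) = (-9506 + 46159)*(-12458) = 36653*(-12458) = -456623074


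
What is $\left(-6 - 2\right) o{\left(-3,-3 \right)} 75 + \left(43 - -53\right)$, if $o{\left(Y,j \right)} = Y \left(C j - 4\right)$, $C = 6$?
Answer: $-39504$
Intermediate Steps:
$o{\left(Y,j \right)} = Y \left(-4 + 6 j\right)$ ($o{\left(Y,j \right)} = Y \left(6 j - 4\right) = Y \left(-4 + 6 j\right)$)
$\left(-6 - 2\right) o{\left(-3,-3 \right)} 75 + \left(43 - -53\right) = \left(-6 - 2\right) 2 \left(-3\right) \left(-2 + 3 \left(-3\right)\right) 75 + \left(43 - -53\right) = - 8 \cdot 2 \left(-3\right) \left(-2 - 9\right) 75 + \left(43 + 53\right) = - 8 \cdot 2 \left(-3\right) \left(-11\right) 75 + 96 = \left(-8\right) 66 \cdot 75 + 96 = \left(-528\right) 75 + 96 = -39600 + 96 = -39504$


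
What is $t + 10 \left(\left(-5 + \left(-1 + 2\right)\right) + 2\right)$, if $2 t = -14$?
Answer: $-27$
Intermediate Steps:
$t = -7$ ($t = \frac{1}{2} \left(-14\right) = -7$)
$t + 10 \left(\left(-5 + \left(-1 + 2\right)\right) + 2\right) = -7 + 10 \left(\left(-5 + \left(-1 + 2\right)\right) + 2\right) = -7 + 10 \left(\left(-5 + 1\right) + 2\right) = -7 + 10 \left(-4 + 2\right) = -7 + 10 \left(-2\right) = -7 - 20 = -27$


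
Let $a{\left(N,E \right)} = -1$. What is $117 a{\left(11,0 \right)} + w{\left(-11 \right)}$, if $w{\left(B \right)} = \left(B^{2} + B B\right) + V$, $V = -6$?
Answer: $119$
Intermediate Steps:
$w{\left(B \right)} = -6 + 2 B^{2}$ ($w{\left(B \right)} = \left(B^{2} + B B\right) - 6 = \left(B^{2} + B^{2}\right) - 6 = 2 B^{2} - 6 = -6 + 2 B^{2}$)
$117 a{\left(11,0 \right)} + w{\left(-11 \right)} = 117 \left(-1\right) - \left(6 - 2 \left(-11\right)^{2}\right) = -117 + \left(-6 + 2 \cdot 121\right) = -117 + \left(-6 + 242\right) = -117 + 236 = 119$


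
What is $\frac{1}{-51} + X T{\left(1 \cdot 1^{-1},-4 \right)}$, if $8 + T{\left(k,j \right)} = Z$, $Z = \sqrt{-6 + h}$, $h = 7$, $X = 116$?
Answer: $- \frac{41413}{51} \approx -812.02$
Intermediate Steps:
$Z = 1$ ($Z = \sqrt{-6 + 7} = \sqrt{1} = 1$)
$T{\left(k,j \right)} = -7$ ($T{\left(k,j \right)} = -8 + 1 = -7$)
$\frac{1}{-51} + X T{\left(1 \cdot 1^{-1},-4 \right)} = \frac{1}{-51} + 116 \left(-7\right) = - \frac{1}{51} - 812 = - \frac{41413}{51}$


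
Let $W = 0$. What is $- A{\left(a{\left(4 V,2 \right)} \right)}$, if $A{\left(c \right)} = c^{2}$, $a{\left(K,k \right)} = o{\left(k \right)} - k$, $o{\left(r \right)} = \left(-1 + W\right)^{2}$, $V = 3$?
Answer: $-1$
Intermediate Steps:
$o{\left(r \right)} = 1$ ($o{\left(r \right)} = \left(-1 + 0\right)^{2} = \left(-1\right)^{2} = 1$)
$a{\left(K,k \right)} = 1 - k$
$- A{\left(a{\left(4 V,2 \right)} \right)} = - \left(1 - 2\right)^{2} = - \left(-1\right)^{2} = \left(-1\right) 1 = -1$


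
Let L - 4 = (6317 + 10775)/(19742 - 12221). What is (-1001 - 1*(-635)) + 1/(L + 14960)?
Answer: -41197441455/112561336 ≈ -366.00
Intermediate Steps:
L = 47176/7521 (L = 4 + (6317 + 10775)/(19742 - 12221) = 4 + 17092/7521 = 47176/7521 ≈ 6.2726)
(-1001 - 1*(-635)) + 1/(L + 14960) = (-1001 - 1*(-635)) + 1/(47176/7521 + 14960) = (-1001 + 635) + 1/(112561336/7521) = -366 + 7521/112561336 = -41197441455/112561336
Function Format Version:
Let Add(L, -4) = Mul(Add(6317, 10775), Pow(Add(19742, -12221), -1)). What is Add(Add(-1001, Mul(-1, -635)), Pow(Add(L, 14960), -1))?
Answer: Rational(-41197441455, 112561336) ≈ -366.00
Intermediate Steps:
L = Rational(47176, 7521) (L = Add(4, Mul(Add(6317, 10775), Pow(Add(19742, -12221), -1))) = Add(4, Mul(17092, Pow(7521, -1))) = Add(4, Mul(17092, Rational(1, 7521))) = Add(4, Rational(17092, 7521)) = Rational(47176, 7521) ≈ 6.2726)
Add(Add(-1001, Mul(-1, -635)), Pow(Add(L, 14960), -1)) = Add(Add(-1001, Mul(-1, -635)), Pow(Add(Rational(47176, 7521), 14960), -1)) = Add(Add(-1001, 635), Pow(Rational(112561336, 7521), -1)) = Add(-366, Rational(7521, 112561336)) = Rational(-41197441455, 112561336)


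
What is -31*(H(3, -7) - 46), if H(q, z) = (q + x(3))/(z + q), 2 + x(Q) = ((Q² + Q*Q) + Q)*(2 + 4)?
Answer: 9641/4 ≈ 2410.3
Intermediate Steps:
x(Q) = -2 + 6*Q + 12*Q² (x(Q) = -2 + ((Q² + Q*Q) + Q)*(2 + 4) = -2 + ((Q² + Q²) + Q)*6 = -2 + (2*Q² + Q)*6 = -2 + (Q + 2*Q²)*6 = -2 + (6*Q + 12*Q²) = -2 + 6*Q + 12*Q²)
H(q, z) = (124 + q)/(q + z) (H(q, z) = (q + (-2 + 6*3 + 12*3²))/(z + q) = (q + (-2 + 18 + 12*9))/(q + z) = (q + (-2 + 18 + 108))/(q + z) = (q + 124)/(q + z) = (124 + q)/(q + z))
-31*(H(3, -7) - 46) = -31*((124 + 3)/(3 - 7) - 46) = -31*(127/(-4) - 46) = -31*(-¼*127 - 46) = -31*(-127/4 - 46) = -31*(-311/4) = 9641/4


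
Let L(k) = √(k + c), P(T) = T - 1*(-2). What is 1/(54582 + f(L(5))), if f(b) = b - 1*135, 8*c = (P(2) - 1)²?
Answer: 435576/23715806423 - 14*√2/23715806423 ≈ 1.8366e-5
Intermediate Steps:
P(T) = 2 + T (P(T) = T + 2 = 2 + T)
c = 9/8 (c = ((2 + 2) - 1)²/8 = (4 - 1)²/8 = (⅛)*3² = (⅛)*9 = 9/8 ≈ 1.1250)
L(k) = √(9/8 + k) (L(k) = √(k + 9/8) = √(9/8 + k))
f(b) = -135 + b (f(b) = b - 135 = -135 + b)
1/(54582 + f(L(5))) = 1/(54582 + (-135 + √(18 + 16*5)/4)) = 1/(54582 + (-135 + √(18 + 80)/4)) = 1/(54582 + (-135 + √98/4)) = 1/(54582 + (-135 + (7*√2)/4)) = 1/(54582 + (-135 + 7*√2/4)) = 1/(54447 + 7*√2/4)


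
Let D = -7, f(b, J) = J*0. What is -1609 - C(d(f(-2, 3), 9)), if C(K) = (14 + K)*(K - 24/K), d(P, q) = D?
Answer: -1584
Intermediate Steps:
f(b, J) = 0
d(P, q) = -7
-1609 - C(d(f(-2, 3), 9)) = -1609 - (-24 + (-7)**2 - 336/(-7) + 14*(-7)) = -1609 - (-24 + 49 - 336*(-1/7) - 98) = -1609 - (-24 + 49 + 48 - 98) = -1609 - 1*(-25) = -1609 + 25 = -1584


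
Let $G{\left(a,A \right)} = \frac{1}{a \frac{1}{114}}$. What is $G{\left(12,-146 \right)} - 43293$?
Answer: $- \frac{86567}{2} \approx -43284.0$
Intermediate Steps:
$G{\left(a,A \right)} = \frac{114}{a}$ ($G{\left(a,A \right)} = \frac{1}{a \frac{1}{114}} = \frac{1}{\frac{1}{114} a} = \frac{114}{a}$)
$G{\left(12,-146 \right)} - 43293 = \frac{114}{12} - 43293 = 114 \cdot \frac{1}{12} - 43293 = \frac{19}{2} - 43293 = - \frac{86567}{2}$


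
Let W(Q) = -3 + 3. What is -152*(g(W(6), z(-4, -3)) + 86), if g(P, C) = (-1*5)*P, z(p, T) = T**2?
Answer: -13072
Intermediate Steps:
W(Q) = 0
g(P, C) = -5*P
-152*(g(W(6), z(-4, -3)) + 86) = -152*(-5*0 + 86) = -152*(0 + 86) = -152*86 = -13072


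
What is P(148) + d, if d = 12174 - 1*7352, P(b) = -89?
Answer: 4733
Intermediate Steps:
d = 4822 (d = 12174 - 7352 = 4822)
P(148) + d = -89 + 4822 = 4733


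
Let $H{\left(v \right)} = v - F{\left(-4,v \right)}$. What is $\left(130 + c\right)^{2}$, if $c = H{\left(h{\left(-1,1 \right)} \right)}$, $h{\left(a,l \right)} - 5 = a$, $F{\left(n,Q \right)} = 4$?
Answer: $16900$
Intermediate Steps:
$h{\left(a,l \right)} = 5 + a$
$H{\left(v \right)} = -4 + v$ ($H{\left(v \right)} = v - 4 = -4 + v$)
$c = 0$ ($c = -4 + \left(5 - 1\right) = -4 + 4 = 0$)
$\left(130 + c\right)^{2} = \left(130 + 0\right)^{2} = 130^{2} = 16900$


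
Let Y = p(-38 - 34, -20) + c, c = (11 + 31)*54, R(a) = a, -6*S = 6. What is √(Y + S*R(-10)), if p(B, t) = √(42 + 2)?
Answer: √(2278 + 2*√11) ≈ 47.798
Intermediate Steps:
S = -1 (S = -⅙*6 = -1)
p(B, t) = 2*√11 (p(B, t) = √44 = 2*√11)
c = 2268 (c = 42*54 = 2268)
Y = 2268 + 2*√11 (Y = 2*√11 + 2268 = 2268 + 2*√11 ≈ 2274.6)
√(Y + S*R(-10)) = √((2268 + 2*√11) - 1*(-10)) = √((2268 + 2*√11) + 10) = √(2278 + 2*√11)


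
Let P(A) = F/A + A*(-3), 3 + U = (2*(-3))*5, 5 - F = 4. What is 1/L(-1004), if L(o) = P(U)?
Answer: 33/3266 ≈ 0.010104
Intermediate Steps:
F = 1 (F = 5 - 1*4 = 5 - 4 = 1)
U = -33 (U = -3 + (2*(-3))*5 = -3 - 6*5 = -3 - 30 = -33)
P(A) = 1/A - 3*A (P(A) = 1/A + A*(-3) = 1/A - 3*A)
L(o) = 3266/33 (L(o) = 1/(-33) - 3*(-33) = -1/33 + 99 = 3266/33)
1/L(-1004) = 1/(3266/33) = 33/3266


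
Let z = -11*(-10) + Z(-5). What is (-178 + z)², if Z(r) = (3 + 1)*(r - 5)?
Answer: 11664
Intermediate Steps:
Z(r) = -20 + 4*r (Z(r) = 4*(-5 + r) = -20 + 4*r)
z = 70 (z = -11*(-10) + (-20 + 4*(-5)) = 110 + (-20 - 20) = 110 - 40 = 70)
(-178 + z)² = (-178 + 70)² = (-108)² = 11664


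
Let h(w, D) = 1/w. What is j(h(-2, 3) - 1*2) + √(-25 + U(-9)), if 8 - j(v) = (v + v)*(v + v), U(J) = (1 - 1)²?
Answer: -17 + 5*I ≈ -17.0 + 5.0*I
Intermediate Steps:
U(J) = 0 (U(J) = 0² = 0)
j(v) = 8 - 4*v² (j(v) = 8 - (v + v)*(v + v) = 8 - 2*v*2*v = 8 - 4*v²)
j(h(-2, 3) - 1*2) + √(-25 + U(-9)) = (8 - 4*(1/(-2) - 1*2)²) + √(-25 + 0) = (8 - 4*(-½ - 2)²) + √(-25) = (8 - 4*(-5/2)²) + 5*I = (8 - 4*25/4) + 5*I = (8 - 25) + 5*I = -17 + 5*I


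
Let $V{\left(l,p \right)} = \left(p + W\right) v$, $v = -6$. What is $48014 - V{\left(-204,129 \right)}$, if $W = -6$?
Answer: $48752$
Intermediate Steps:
$V{\left(l,p \right)} = 36 - 6 p$ ($V{\left(l,p \right)} = \left(p - 6\right) \left(-6\right) = \left(-6 + p\right) \left(-6\right) = 36 - 6 p$)
$48014 - V{\left(-204,129 \right)} = 48014 - \left(36 - 774\right) = 48014 - -738 = 48014 + 738 = 48752$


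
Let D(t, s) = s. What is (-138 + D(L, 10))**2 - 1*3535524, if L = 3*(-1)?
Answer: -3519140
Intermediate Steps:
L = -3
(-138 + D(L, 10))**2 - 1*3535524 = (-138 + 10)**2 - 1*3535524 = (-128)**2 - 3535524 = 16384 - 3535524 = -3519140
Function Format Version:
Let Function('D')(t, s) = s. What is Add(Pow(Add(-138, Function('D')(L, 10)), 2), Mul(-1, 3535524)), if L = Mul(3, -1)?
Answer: -3519140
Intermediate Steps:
L = -3
Add(Pow(Add(-138, Function('D')(L, 10)), 2), Mul(-1, 3535524)) = Add(Pow(Add(-138, 10), 2), Mul(-1, 3535524)) = Add(Pow(-128, 2), -3535524) = Add(16384, -3535524) = -3519140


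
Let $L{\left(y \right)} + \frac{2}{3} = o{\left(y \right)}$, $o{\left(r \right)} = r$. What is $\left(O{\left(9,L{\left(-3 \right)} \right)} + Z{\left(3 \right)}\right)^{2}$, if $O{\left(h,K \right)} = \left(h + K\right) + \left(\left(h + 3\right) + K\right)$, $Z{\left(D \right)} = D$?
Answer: $\frac{2500}{9} \approx 277.78$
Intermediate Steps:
$L{\left(y \right)} = - \frac{2}{3} + y$
$O{\left(h,K \right)} = 3 + 2 K + 2 h$ ($O{\left(h,K \right)} = \left(K + h\right) + \left(\left(3 + h\right) + K\right) = \left(K + h\right) + \left(3 + K + h\right) = 3 + 2 K + 2 h$)
$\left(O{\left(9,L{\left(-3 \right)} \right)} + Z{\left(3 \right)}\right)^{2} = \left(\left(3 + 2 \left(- \frac{2}{3} - 3\right) + 2 \cdot 9\right) + 3\right)^{2} = \left(\left(3 + 2 \left(- \frac{11}{3}\right) + 18\right) + 3\right)^{2} = \left(\left(3 - \frac{22}{3} + 18\right) + 3\right)^{2} = \left(\frac{41}{3} + 3\right)^{2} = \left(\frac{50}{3}\right)^{2} = \frac{2500}{9}$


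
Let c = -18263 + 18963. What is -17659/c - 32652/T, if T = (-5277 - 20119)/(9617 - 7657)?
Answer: 1746341/700 ≈ 2494.8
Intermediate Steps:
T = -907/70 (T = -25396/1960 = -25396*1/1960 = -907/70 ≈ -12.957)
c = 700
-17659/c - 32652/T = -17659/700 - 32652/(-907/70) = -17659*1/700 - 32652*(-70/907) = -17659/700 + 2520 = 1746341/700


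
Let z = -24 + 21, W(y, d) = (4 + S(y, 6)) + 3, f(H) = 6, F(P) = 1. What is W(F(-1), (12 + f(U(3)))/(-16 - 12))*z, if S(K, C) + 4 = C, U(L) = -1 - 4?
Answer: -27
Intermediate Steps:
U(L) = -5
S(K, C) = -4 + C
W(y, d) = 9 (W(y, d) = (4 + (-4 + 6)) + 3 = (4 + 2) + 3 = 6 + 3 = 9)
z = -3
W(F(-1), (12 + f(U(3)))/(-16 - 12))*z = 9*(-3) = -27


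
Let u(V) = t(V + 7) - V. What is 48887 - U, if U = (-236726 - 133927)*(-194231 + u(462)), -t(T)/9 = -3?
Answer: -72153488011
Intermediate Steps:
t(T) = 27 (t(T) = -9*(-3) = 27)
u(V) = 27 - V
U = 72153536898 (U = (-236726 - 133927)*(-194231 + (27 - 1*462)) = -370653*(-194231 + (27 - 462)) = -370653*(-194231 - 435) = -370653*(-194666) = 72153536898)
48887 - U = 48887 - 1*72153536898 = 48887 - 72153536898 = -72153488011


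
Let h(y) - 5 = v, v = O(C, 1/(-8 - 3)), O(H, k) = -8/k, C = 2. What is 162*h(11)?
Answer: 15066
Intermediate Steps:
v = 88 (v = -8/(1/(-8 - 3)) = -8/(1/(-11)) = -8/(-1/11) = -8*(-11) = 88)
h(y) = 93 (h(y) = 5 + 88 = 93)
162*h(11) = 162*93 = 15066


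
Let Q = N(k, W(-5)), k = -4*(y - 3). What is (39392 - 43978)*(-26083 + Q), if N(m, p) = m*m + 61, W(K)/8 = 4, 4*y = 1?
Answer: 118781986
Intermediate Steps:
y = ¼ (y = (¼)*1 = ¼ ≈ 0.25000)
W(K) = 32 (W(K) = 8*4 = 32)
k = 11 (k = -4*(¼ - 3) = -4*(-11/4) = 11)
N(m, p) = 61 + m² (N(m, p) = m² + 61 = 61 + m²)
Q = 182 (Q = 61 + 11² = 61 + 121 = 182)
(39392 - 43978)*(-26083 + Q) = (39392 - 43978)*(-26083 + 182) = -4586*(-25901) = 118781986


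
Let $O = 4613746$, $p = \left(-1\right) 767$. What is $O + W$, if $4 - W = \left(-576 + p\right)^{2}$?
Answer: $2810101$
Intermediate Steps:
$p = -767$
$W = -1803645$ ($W = 4 - \left(-576 - 767\right)^{2} = 4 - \left(-1343\right)^{2} = 4 - 1803649 = -1803645$)
$O + W = 4613746 - 1803645 = 2810101$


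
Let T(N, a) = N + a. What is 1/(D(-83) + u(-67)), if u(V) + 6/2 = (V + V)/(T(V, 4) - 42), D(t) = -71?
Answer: -105/7636 ≈ -0.013751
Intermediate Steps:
u(V) = -3 + 2*V/(-38 + V) (u(V) = -3 + (V + V)/((V + 4) - 42) = -3 + (2*V)/((4 + V) - 42) = -3 + (2*V)/(-38 + V) = -3 + 2*V/(-38 + V))
1/(D(-83) + u(-67)) = 1/(-71 + (114 - 1*(-67))/(-38 - 67)) = 1/(-71 + (114 + 67)/(-105)) = 1/(-71 - 1/105*181) = 1/(-71 - 181/105) = 1/(-7636/105) = -105/7636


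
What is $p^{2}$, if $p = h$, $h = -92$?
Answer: $8464$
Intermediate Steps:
$p = -92$
$p^{2} = \left(-92\right)^{2} = 8464$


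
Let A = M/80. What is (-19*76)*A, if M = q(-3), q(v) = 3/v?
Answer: 361/20 ≈ 18.050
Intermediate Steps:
M = -1 (M = 3/(-3) = 3*(-1/3) = -1)
A = -1/80 ≈ -0.012500
(-19*76)*A = -19*76*(-1/80) = -1444*(-1/80) = 361/20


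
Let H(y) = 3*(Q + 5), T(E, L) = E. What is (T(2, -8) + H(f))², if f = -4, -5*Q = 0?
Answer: 289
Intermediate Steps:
Q = 0 (Q = -⅕*0 = 0)
H(y) = 15 (H(y) = 3*(0 + 5) = 3*5 = 15)
(T(2, -8) + H(f))² = (2 + 15)² = 17² = 289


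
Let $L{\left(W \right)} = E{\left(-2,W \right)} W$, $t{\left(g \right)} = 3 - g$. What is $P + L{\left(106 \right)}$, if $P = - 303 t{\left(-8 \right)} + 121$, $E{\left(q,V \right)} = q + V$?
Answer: $7812$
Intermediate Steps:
$E{\left(q,V \right)} = V + q$
$P = -3212$ ($P = - 303 \left(3 - -8\right) + 121 = - 303 \left(3 + 8\right) + 121 = \left(-303\right) 11 + 121 = -3333 + 121 = -3212$)
$L{\left(W \right)} = W \left(-2 + W\right)$ ($L{\left(W \right)} = \left(W - 2\right) W = \left(-2 + W\right) W = W \left(-2 + W\right)$)
$P + L{\left(106 \right)} = -3212 + 106 \left(-2 + 106\right) = -3212 + 106 \cdot 104 = -3212 + 11024 = 7812$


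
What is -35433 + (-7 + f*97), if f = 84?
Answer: -27292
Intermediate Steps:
-35433 + (-7 + f*97) = -35433 + (-7 + 84*97) = -35433 + (-7 + 8148) = -35433 + 8141 = -27292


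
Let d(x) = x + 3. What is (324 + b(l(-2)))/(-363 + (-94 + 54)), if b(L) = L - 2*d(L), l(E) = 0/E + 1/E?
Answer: -49/62 ≈ -0.79032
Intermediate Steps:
d(x) = 3 + x
l(E) = 1/E (l(E) = 0 + 1/E = 1/E)
b(L) = -6 - L (b(L) = L - 2*(3 + L) = L + (-6 - 2*L) = -6 - L)
(324 + b(l(-2)))/(-363 + (-94 + 54)) = (324 + (-6 - 1/(-2)))/(-363 + (-94 + 54)) = (324 + (-6 - 1*(-1/2)))/(-363 - 40) = (324 + (-6 + 1/2))/(-403) = (324 - 11/2)*(-1/403) = (637/2)*(-1/403) = -49/62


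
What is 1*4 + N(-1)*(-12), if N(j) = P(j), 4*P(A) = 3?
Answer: -5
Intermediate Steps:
P(A) = 3/4 (P(A) = (1/4)*3 = 3/4)
N(j) = 3/4
1*4 + N(-1)*(-12) = 1*4 + (3/4)*(-12) = 4 - 9 = -5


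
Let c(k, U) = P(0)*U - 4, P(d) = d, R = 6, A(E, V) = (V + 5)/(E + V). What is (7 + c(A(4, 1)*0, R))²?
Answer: 9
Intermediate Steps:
A(E, V) = (5 + V)/(E + V)
c(k, U) = -4 (c(k, U) = 0*U - 4 = 0 - 4 = -4)
(7 + c(A(4, 1)*0, R))² = (7 - 4)² = 3² = 9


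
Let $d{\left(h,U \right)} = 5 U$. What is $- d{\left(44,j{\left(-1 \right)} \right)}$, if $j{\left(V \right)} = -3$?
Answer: $15$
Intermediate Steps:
$- d{\left(44,j{\left(-1 \right)} \right)} = - 5 \left(-3\right) = \left(-1\right) \left(-15\right) = 15$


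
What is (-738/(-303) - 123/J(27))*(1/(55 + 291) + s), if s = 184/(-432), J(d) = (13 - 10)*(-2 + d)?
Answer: -3969784/11794275 ≈ -0.33659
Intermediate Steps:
J(d) = -6 + 3*d (J(d) = 3*(-2 + d) = -6 + 3*d)
s = -23/54 (s = 184*(-1/432) = -23/54 ≈ -0.42593)
(-738/(-303) - 123/J(27))*(1/(55 + 291) + s) = (-738/(-303) - 123/(-6 + 3*27))*(1/(55 + 291) - 23/54) = (-738*(-1/303) - 123/(-6 + 81))*(1/346 - 23/54) = (246/101 - 123/75)*(1/346 - 23/54) = (246/101 - 123*1/75)*(-1976/4671) = (246/101 - 41/25)*(-1976/4671) = (2009/2525)*(-1976/4671) = -3969784/11794275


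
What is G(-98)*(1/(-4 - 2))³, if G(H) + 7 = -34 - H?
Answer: -19/72 ≈ -0.26389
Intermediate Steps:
G(H) = -41 - H (G(H) = -7 + (-34 - H) = -41 - H)
G(-98)*(1/(-4 - 2))³ = (-41 - 1*(-98))*(1/(-4 - 2))³ = (-41 + 98)*(1/(-6))³ = 57*(-⅙)³ = 57*(-1/216) = -19/72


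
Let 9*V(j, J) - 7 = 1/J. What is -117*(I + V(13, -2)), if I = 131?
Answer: -30823/2 ≈ -15412.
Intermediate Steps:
V(j, J) = 7/9 + 1/(9*J)
-117*(I + V(13, -2)) = -117*(131 + (1/9)*(1 + 7*(-2))/(-2)) = -117*(131 + (1/9)*(-1/2)*(1 - 14)) = -117*(131 + (1/9)*(-1/2)*(-13)) = -117*(131 + 13/18) = -117*2371/18 = -30823/2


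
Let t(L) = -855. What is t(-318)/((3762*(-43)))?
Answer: 5/946 ≈ 0.0052854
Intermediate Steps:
t(-318)/((3762*(-43))) = -855/(3762*(-43)) = -855/(-161766) = -855*(-1/161766) = 5/946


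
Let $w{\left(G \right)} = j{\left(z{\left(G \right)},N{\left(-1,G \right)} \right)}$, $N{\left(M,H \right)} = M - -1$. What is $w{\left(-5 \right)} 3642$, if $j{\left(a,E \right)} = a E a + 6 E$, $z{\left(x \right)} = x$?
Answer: $0$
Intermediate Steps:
$N{\left(M,H \right)} = 1 + M$ ($N{\left(M,H \right)} = M + 1 = 1 + M$)
$j{\left(a,E \right)} = 6 E + E a^{2}$ ($j{\left(a,E \right)} = E a a + 6 E = E a^{2} + 6 E = 6 E + E a^{2}$)
$w{\left(G \right)} = 0$ ($w{\left(G \right)} = \left(1 - 1\right) \left(6 + G^{2}\right) = 0 \left(6 + G^{2}\right) = 0$)
$w{\left(-5 \right)} 3642 = 0 \cdot 3642 = 0$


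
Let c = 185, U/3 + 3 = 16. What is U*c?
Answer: 7215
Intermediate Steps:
U = 39 (U = -9 + 3*16 = -9 + 48 = 39)
U*c = 39*185 = 7215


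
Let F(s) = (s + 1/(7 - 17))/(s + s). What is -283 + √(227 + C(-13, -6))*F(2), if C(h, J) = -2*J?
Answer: -283 + 19*√239/40 ≈ -275.66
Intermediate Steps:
F(s) = (-⅒ + s)/(2*s) (F(s) = (s + 1/(-10))/((2*s)) = (s - ⅒)*(1/(2*s)) = (-⅒ + s)*(1/(2*s)) = (-⅒ + s)/(2*s))
-283 + √(227 + C(-13, -6))*F(2) = -283 + √(227 - 2*(-6))*((1/20)*(-1 + 10*2)/2) = -283 + √(227 + 12)*((1/20)*(½)*(-1 + 20)) = -283 + √239*((1/20)*(½)*19) = -283 + √239*(19/40) = -283 + 19*√239/40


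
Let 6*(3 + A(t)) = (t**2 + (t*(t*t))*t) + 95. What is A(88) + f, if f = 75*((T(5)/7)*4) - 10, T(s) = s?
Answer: 419850079/42 ≈ 9.9964e+6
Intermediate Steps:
f = 1430/7 (f = 75*((5/7)*4) - 10 = 75*(20/7) - 10 = 1500/7 - 10 = 1430/7 ≈ 204.29)
A(t) = 77/6 + t**2/6 + t**4/6 (A(t) = -3 + ((t**2 + (t*(t*t))*t) + 95)/6 = -3 + ((t**2 + (t*t**2)*t) + 95)/6 = -3 + ((t**2 + t**3*t) + 95)/6 = -3 + ((t**2 + t**4) + 95)/6 = -3 + (95 + t**2 + t**4)/6 = -3 + (95/6 + t**2/6 + t**4/6) = 77/6 + t**2/6 + t**4/6)
A(88) + f = (77/6 + (1/6)*88**2 + (1/6)*88**4) + 1430/7 = (77/6 + (1/6)*7744 + (1/6)*59969536) + 1430/7 = (77/6 + 3872/3 + 29984768/3) + 1430/7 = 59977357/6 + 1430/7 = 419850079/42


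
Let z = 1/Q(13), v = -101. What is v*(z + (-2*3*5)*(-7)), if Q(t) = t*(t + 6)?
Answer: -5238971/247 ≈ -21210.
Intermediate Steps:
Q(t) = t*(6 + t)
z = 1/247 (z = 1/(13*(6 + 13)) = 1/(13*19) = 1/247 ≈ 0.0040486)
v*(z + (-2*3*5)*(-7)) = -101*(1/247 + (-2*3*5)*(-7)) = -101*(1/247 - 6*5*(-7)) = -101*(1/247 - 30*(-7)) = -101*(1/247 + 210) = -101*51871/247 = -5238971/247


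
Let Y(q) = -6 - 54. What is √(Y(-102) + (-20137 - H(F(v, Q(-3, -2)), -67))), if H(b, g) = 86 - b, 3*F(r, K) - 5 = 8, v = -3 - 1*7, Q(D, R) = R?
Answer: 2*I*√45627/3 ≈ 142.4*I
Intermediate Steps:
Y(q) = -60
v = -10 (v = -3 - 7 = -10)
F(r, K) = 13/3 (F(r, K) = 5/3 + (⅓)*8 = 5/3 + 8/3 = 13/3)
√(Y(-102) + (-20137 - H(F(v, Q(-3, -2)), -67))) = √(-60 + (-20137 - (86 - 1*13/3))) = √(-60 + (-20137 - (86 - 13/3))) = √(-60 + (-20137 - 1*245/3)) = √(-60 + (-20137 - 245/3)) = √(-60 - 60656/3) = √(-60836/3) = 2*I*√45627/3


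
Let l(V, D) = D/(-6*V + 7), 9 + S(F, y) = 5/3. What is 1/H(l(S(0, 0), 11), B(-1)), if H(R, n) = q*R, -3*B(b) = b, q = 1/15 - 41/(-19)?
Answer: 14535/6974 ≈ 2.0842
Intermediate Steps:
S(F, y) = -22/3 (S(F, y) = -9 + 5/3 = -22/3)
q = 634/285 (q = 1*(1/15) - 41*(-1/19) = 1/15 + 41/19 = 634/285 ≈ 2.2246)
B(b) = -b/3
l(V, D) = D/(7 - 6*V)
H(R, n) = 634*R/285
1/H(l(S(0, 0), 11), B(-1)) = 1/(634*(-1*11/(-7 + 6*(-22/3)))/285) = 1/(634*(-1*11/(-7 - 44))/285) = 1/(634*(-1*11/(-51))/285) = 1/(634*(-1*11*(-1/51))/285) = 1/((634/285)*(11/51)) = 1/(6974/14535) = 14535/6974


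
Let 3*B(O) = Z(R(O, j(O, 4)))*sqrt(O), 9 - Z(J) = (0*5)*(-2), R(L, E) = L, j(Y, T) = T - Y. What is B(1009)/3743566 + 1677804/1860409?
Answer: 1677804/1860409 + 3*sqrt(1009)/3743566 ≈ 0.90187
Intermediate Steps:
Z(J) = 9 (Z(J) = 9 - 0*5*(-2) = 9 - 0*(-2) = 9 - 1*0 = 9 + 0 = 9)
B(O) = 3*sqrt(O) (B(O) = (9*sqrt(O))/3 = 3*sqrt(O))
B(1009)/3743566 + 1677804/1860409 = (3*sqrt(1009))/3743566 + 1677804/1860409 = (3*sqrt(1009))*(1/3743566) + 1677804*(1/1860409) = 3*sqrt(1009)/3743566 + 1677804/1860409 = 1677804/1860409 + 3*sqrt(1009)/3743566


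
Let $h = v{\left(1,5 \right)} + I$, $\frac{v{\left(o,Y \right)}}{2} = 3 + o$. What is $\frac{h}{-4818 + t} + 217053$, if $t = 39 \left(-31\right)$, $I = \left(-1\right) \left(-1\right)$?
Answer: $\frac{436059474}{2009} \approx 2.1705 \cdot 10^{5}$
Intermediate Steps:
$v{\left(o,Y \right)} = 6 + 2 o$ ($v{\left(o,Y \right)} = 2 \left(3 + o\right) = 6 + 2 o$)
$I = 1$
$t = -1209$
$h = 9$ ($h = \left(6 + 2 \cdot 1\right) + 1 = \left(6 + 2\right) + 1 = 8 + 1 = 9$)
$\frac{h}{-4818 + t} + 217053 = \frac{1}{-4818 - 1209} \cdot 9 + 217053 = \frac{1}{-6027} \cdot 9 + 217053 = \left(- \frac{1}{6027}\right) 9 + 217053 = - \frac{3}{2009} + 217053 = \frac{436059474}{2009}$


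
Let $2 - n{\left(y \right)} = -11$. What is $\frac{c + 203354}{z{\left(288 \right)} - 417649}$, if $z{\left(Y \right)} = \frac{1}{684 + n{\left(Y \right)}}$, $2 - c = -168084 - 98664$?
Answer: $- \frac{40957811}{36387669} \approx -1.1256$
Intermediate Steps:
$n{\left(y \right)} = 13$ ($n{\left(y \right)} = 2 - -11 = 2 + 11 = 13$)
$c = 266750$ ($c = 2 - \left(-168084 - 98664\right) = 2 - -266748 = 2 + 266748 = 266750$)
$z{\left(Y \right)} = \frac{1}{697}$ ($z{\left(Y \right)} = \frac{1}{684 + 13} = \frac{1}{697}$)
$\frac{c + 203354}{z{\left(288 \right)} - 417649} = \frac{266750 + 203354}{\frac{1}{697} - 417649} = \frac{470104}{- \frac{291101352}{697}} = 470104 \left(- \frac{697}{291101352}\right) = - \frac{40957811}{36387669}$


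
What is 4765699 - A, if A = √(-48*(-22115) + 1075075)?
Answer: 4765699 - √2136595 ≈ 4.7642e+6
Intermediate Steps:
A = √2136595 (A = √(1061520 + 1075075) = √2136595 ≈ 1461.7)
4765699 - A = 4765699 - √2136595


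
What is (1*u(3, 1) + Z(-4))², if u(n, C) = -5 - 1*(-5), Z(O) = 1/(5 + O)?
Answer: 1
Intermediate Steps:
u(n, C) = 0 (u(n, C) = -5 + 5 = 0)
(1*u(3, 1) + Z(-4))² = (1*0 + 1/(5 - 4))² = (0 + 1/1)² = (0 + 1)² = 1² = 1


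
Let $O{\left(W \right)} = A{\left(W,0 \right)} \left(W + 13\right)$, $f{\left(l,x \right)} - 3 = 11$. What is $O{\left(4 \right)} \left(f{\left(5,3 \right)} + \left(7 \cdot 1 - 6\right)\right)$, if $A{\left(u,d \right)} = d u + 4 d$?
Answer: $0$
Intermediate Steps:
$A{\left(u,d \right)} = 4 d + d u$
$f{\left(l,x \right)} = 14$ ($f{\left(l,x \right)} = 3 + 11 = 14$)
$O{\left(W \right)} = 0$ ($O{\left(W \right)} = 0 \left(4 + W\right) \left(W + 13\right) = 0 \left(13 + W\right) = 0$)
$O{\left(4 \right)} \left(f{\left(5,3 \right)} + \left(7 \cdot 1 - 6\right)\right) = 0 \left(14 + \left(7 \cdot 1 - 6\right)\right) = 0 \left(14 + \left(7 - 6\right)\right) = 0 \left(14 + 1\right) = 0 \cdot 15 = 0$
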